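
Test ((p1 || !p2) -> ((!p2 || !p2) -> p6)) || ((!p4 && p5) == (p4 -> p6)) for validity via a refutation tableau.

Assume the negation and expand:
Initial set: {!(((p1 || !p2) -> ((!p2 || !p2) -> p6)) || ((!p4 && p5) == (p4 -> p6)))}.
!(((p1 || !p2) -> ((!p2 || !p2) -> p6)) || ((!p4 && p5) == (p4 -> p6))): α-rule — add !((p1 || !p2) -> ((!p2 || !p2) -> p6)), !((!p4 && p5) == (p4 -> p6)).
!((p1 || !p2) -> ((!p2 || !p2) -> p6)): α-rule — add (p1 || !p2), !((!p2 || !p2) -> p6).
!((!p2 || !p2) -> p6): α-rule — add (!p2 || !p2), !p6.
!((!p4 && p5) == (p4 -> p6)): β-rule — branch into (!p4 && p5), !(p4 -> p6)  //  !(!p4 && p5), (p4 -> p6).
  branch 1 (add (!p4 && p5), !(p4 -> p6)):
    (!p4 && p5): α-rule — add !p4, p5.
    !(p4 -> p6): α-rule — add p4, !p6.
    × closes — contains both p4 and !p4.
  branch 2 (add !(!p4 && p5), (p4 -> p6)):
    (p1 || !p2): β-rule — branch into p1  //  !p2.
      branch 2.1 (add p1):
        (!p2 || !p2): β-rule — branch into !p2  //  !p2.
          branch 2.1.1 (add !p2):
            !(!p4 && p5): β-rule — branch into !!p4  //  !p5.
              branch 2.1.1.1 (add !!p4):
                (p4 -> p6): β-rule — branch into !p4  //  p6.
                  branch 2.1.1.1.1 (add !p4):
                    × closes — contains both p4 and !p4.
                  branch 2.1.1.1.2 (add p6):
                    × closes — contains both p6 and !p6.
              branch 2.1.1.2 (add !p5):
                (p4 -> p6): β-rule — branch into !p4  //  p6.
                  branch 2.1.1.2.1 (add !p4):
                    ○ open, literals {p1=true, p2=false, p4=false, p5=false, p6=false}.
                  branch 2.1.1.2.2 (add p6):
                    × closes — contains both p6 and !p6.
          branch 2.1.2 (add !p2):
            !(!p4 && p5): β-rule — branch into !!p4  //  !p5.
              branch 2.1.2.1 (add !!p4):
                (p4 -> p6): β-rule — branch into !p4  //  p6.
                  branch 2.1.2.1.1 (add !p4):
                    × closes — contains both p4 and !p4.
                  branch 2.1.2.1.2 (add p6):
                    × closes — contains both p6 and !p6.
              branch 2.1.2.2 (add !p5):
                (p4 -> p6): β-rule — branch into !p4  //  p6.
                  branch 2.1.2.2.1 (add !p4):
                    ○ open, literals {p1=true, p2=false, p4=false, p5=false, p6=false}.
                  branch 2.1.2.2.2 (add p6):
                    × closes — contains both p6 and !p6.
      branch 2.2 (add !p2):
        (!p2 || !p2): β-rule — branch into !p2  //  !p2.
          branch 2.2.1 (add !p2):
            !(!p4 && p5): β-rule — branch into !!p4  //  !p5.
              branch 2.2.1.1 (add !!p4):
                (p4 -> p6): β-rule — branch into !p4  //  p6.
                  branch 2.2.1.1.1 (add !p4):
                    × closes — contains both p4 and !p4.
                  branch 2.2.1.1.2 (add p6):
                    × closes — contains both p6 and !p6.
              branch 2.2.1.2 (add !p5):
                (p4 -> p6): β-rule — branch into !p4  //  p6.
                  branch 2.2.1.2.1 (add !p4):
                    ○ open, literals {p2=false, p4=false, p5=false, p6=false}.
                  branch 2.2.1.2.2 (add p6):
                    × closes — contains both p6 and !p6.
          branch 2.2.2 (add !p2):
            !(!p4 && p5): β-rule — branch into !!p4  //  !p5.
              branch 2.2.2.1 (add !!p4):
                (p4 -> p6): β-rule — branch into !p4  //  p6.
                  branch 2.2.2.1.1 (add !p4):
                    × closes — contains both p4 and !p4.
                  branch 2.2.2.1.2 (add p6):
                    × closes — contains both p6 and !p6.
              branch 2.2.2.2 (add !p5):
                (p4 -> p6): β-rule — branch into !p4  //  p6.
                  branch 2.2.2.2.1 (add !p4):
                    ○ open, literals {p2=false, p4=false, p5=false, p6=false}.
                  branch 2.2.2.2.2 (add p6):
                    × closes — contains both p6 and !p6.
13 branches closed, 4 open.
An open branch gives a countermodel: p1=true, p2=false, p4=false, p5=false, p6=false (unmentioned atoms arbitrary); under it the original formula is false.

Not valid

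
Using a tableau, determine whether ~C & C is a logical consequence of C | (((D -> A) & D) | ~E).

No

Initial set: {(C | (((D -> A) & D) | ~E)); ~(~C & C)}.
(C | (((D -> A) & D) | ~E)): β-rule — branch into C  //  (((D -> A) & D) | ~E).
  branch 1 (add C):
    ~(~C & C): β-rule — branch into ~~C  //  ~C.
      branch 1.1 (add ~~C):
        ○ open, literals {C=T}.
      branch 1.2 (add ~C):
        × closes — contains both C and ~C.
  branch 2 (add (((D -> A) & D) | ~E)):
    ~(~C & C): β-rule — branch into ~~C  //  ~C.
      branch 2.1 (add ~~C):
        (((D -> A) & D) | ~E): β-rule — branch into ((D -> A) & D)  //  ~E.
          branch 2.1.1 (add ((D -> A) & D)):
            ((D -> A) & D): α-rule — add (D -> A), D.
            (D -> A): β-rule — branch into ~D  //  A.
              branch 2.1.1.1 (add ~D):
                × closes — contains both D and ~D.
              branch 2.1.1.2 (add A):
                ○ open, literals {A=T, C=T, D=T}.
          branch 2.1.2 (add ~E):
            ○ open, literals {C=T, E=F}.
      branch 2.2 (add ~C):
        (((D -> A) & D) | ~E): β-rule — branch into ((D -> A) & D)  //  ~E.
          branch 2.2.1 (add ((D -> A) & D)):
            ((D -> A) & D): α-rule — add (D -> A), D.
            (D -> A): β-rule — branch into ~D  //  A.
              branch 2.2.1.1 (add ~D):
                × closes — contains both D and ~D.
              branch 2.2.1.2 (add A):
                ○ open, literals {A=T, C=F, D=T}.
          branch 2.2.2 (add ~E):
            ○ open, literals {C=F, E=F}.
3 branches closed, 5 open.
An open branch gives a countermodel: C=T (unmentioned atoms arbitrary); the premises hold there but the conclusion fails.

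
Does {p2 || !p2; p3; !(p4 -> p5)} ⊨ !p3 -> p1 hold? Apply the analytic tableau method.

Yes

Initial set: {(p2 || !p2); p3; !(p4 -> p5); !(!p3 -> p1)}.
!(p4 -> p5): α-rule — add p4, !p5.
!(!p3 -> p1): α-rule — add !p3, !p1.
× closes — contains both p3 and !p3.
All 1 branch closes.
Every branch closed, so the premises entail the conclusion.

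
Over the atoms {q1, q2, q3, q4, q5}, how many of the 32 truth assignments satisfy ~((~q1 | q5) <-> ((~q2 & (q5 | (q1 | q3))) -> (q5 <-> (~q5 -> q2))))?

Initial set: {T ~((~q1 | q5) <-> ((~q2 & (q5 | (q1 | q3))) -> (q5 <-> (~q5 -> q2))))}.
T ~((~q1 | q5) <-> ((~q2 & (q5 | (q1 | q3))) -> (q5 <-> (~q5 -> q2)))): β-rule — branch into T (~q1 | q5), F ((~q2 & (q5 | (q1 | q3))) -> (q5 <-> (~q5 -> q2)))  //  F (~q1 | q5), T ((~q2 & (q5 | (q1 | q3))) -> (q5 <-> (~q5 -> q2))).
  branch 1 (add T (~q1 | q5), F ((~q2 & (q5 | (q1 | q3))) -> (q5 <-> (~q5 -> q2)))):
    F ((~q2 & (q5 | (q1 | q3))) -> (q5 <-> (~q5 -> q2))): α-rule — add T (~q2 & (q5 | (q1 | q3))), F (q5 <-> (~q5 -> q2)).
    T (~q2 & (q5 | (q1 | q3))): α-rule — add T ~q2, T (q5 | (q1 | q3)).
    T (~q1 | q5): β-rule — branch into T ~q1  //  T q5.
      branch 1.1 (add T ~q1):
        F (q5 <-> (~q5 -> q2)): β-rule — branch into T q5, F (~q5 -> q2)  //  F q5, T (~q5 -> q2).
          branch 1.1.1 (add T q5, F (~q5 -> q2)):
            F (~q5 -> q2): α-rule — add T ~q5, F q2.
            × closes — contains both q5 and ~q5.
          branch 1.1.2 (add F q5, T (~q5 -> q2)):
            T (q5 | (q1 | q3)): β-rule — branch into T q5  //  T (q1 | q3).
              branch 1.1.2.1 (add T q5):
                × closes — contains both q5 and ~q5.
              branch 1.1.2.2 (add T (q1 | q3)):
                T (~q5 -> q2): β-rule — branch into F ~q5  //  T q2.
                  branch 1.1.2.2.1 (add F ~q5):
                    × closes — contains both q5 and ~q5.
                  branch 1.1.2.2.2 (add T q2):
                    × closes — contains both q2 and ~q2.
      branch 1.2 (add T q5):
        F (q5 <-> (~q5 -> q2)): β-rule — branch into T q5, F (~q5 -> q2)  //  F q5, T (~q5 -> q2).
          branch 1.2.1 (add T q5, F (~q5 -> q2)):
            F (~q5 -> q2): α-rule — add T ~q5, F q2.
            × closes — contains both q5 and ~q5.
          branch 1.2.2 (add F q5, T (~q5 -> q2)):
            × closes — contains both q5 and ~q5.
  branch 2 (add F (~q1 | q5), T ((~q2 & (q5 | (q1 | q3))) -> (q5 <-> (~q5 -> q2)))):
    F (~q1 | q5): α-rule — add F ~q1, F q5.
    T ((~q2 & (q5 | (q1 | q3))) -> (q5 <-> (~q5 -> q2))): β-rule — branch into F (~q2 & (q5 | (q1 | q3)))  //  T (q5 <-> (~q5 -> q2)).
      branch 2.1 (add F (~q2 & (q5 | (q1 | q3)))):
        F (~q2 & (q5 | (q1 | q3))): β-rule — branch into F ~q2  //  F (q5 | (q1 | q3)).
          branch 2.1.1 (add F ~q2):
            ○ open, literals {q1=true, q2=true, q5=false}.
          branch 2.1.2 (add F (q5 | (q1 | q3))):
            F (q5 | (q1 | q3)): α-rule — add F q5, F (q1 | q3).
            F (q1 | q3): α-rule — add F q1, F q3.
            × closes — contains both q1 and ~q1.
      branch 2.2 (add T (q5 <-> (~q5 -> q2))):
        T (q5 <-> (~q5 -> q2)): β-rule — branch into T q5, T (~q5 -> q2)  //  F q5, F (~q5 -> q2).
          branch 2.2.1 (add T q5, T (~q5 -> q2)):
            × closes — contains both q5 and ~q5.
          branch 2.2.2 (add F q5, F (~q5 -> q2)):
            F (~q5 -> q2): α-rule — add T ~q5, F q2.
            ○ open, literals {q1=true, q2=false, q5=false}.
8 branches closed, 2 open.
Each open branch fixes some atoms; the unmentioned ones are free. Counting distinct full assignments: branch {q1=true, q2=true, q5=false} (q3, q4) contributes 4 new; branch {q1=true, q2=false, q5=false} (q3, q4) contributes 4 new. Total: 8.

8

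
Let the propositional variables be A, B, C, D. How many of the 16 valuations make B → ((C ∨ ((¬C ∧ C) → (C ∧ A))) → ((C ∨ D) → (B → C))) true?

Initial set: {(B → ((C ∨ ((¬C ∧ C) → (C ∧ A))) → ((C ∨ D) → (B → C))))}.
(B → ((C ∨ ((¬C ∧ C) → (C ∧ A))) → ((C ∨ D) → (B → C)))): β-rule — branch into ¬B  //  ((C ∨ ((¬C ∧ C) → (C ∧ A))) → ((C ∨ D) → (B → C))).
  branch 1 (add ¬B):
    ○ open, literals {B=0}.
  branch 2 (add ((C ∨ ((¬C ∧ C) → (C ∧ A))) → ((C ∨ D) → (B → C)))):
    ((C ∨ ((¬C ∧ C) → (C ∧ A))) → ((C ∨ D) → (B → C))): β-rule — branch into ¬(C ∨ ((¬C ∧ C) → (C ∧ A)))  //  ((C ∨ D) → (B → C)).
      branch 2.1 (add ¬(C ∨ ((¬C ∧ C) → (C ∧ A)))):
        ¬(C ∨ ((¬C ∧ C) → (C ∧ A))): α-rule — add ¬C, ¬((¬C ∧ C) → (C ∧ A)).
        ¬((¬C ∧ C) → (C ∧ A)): α-rule — add (¬C ∧ C), ¬(C ∧ A).
        (¬C ∧ C): α-rule — add ¬C, C.
        × closes — contains both C and ¬C.
      branch 2.2 (add ((C ∨ D) → (B → C))):
        ((C ∨ D) → (B → C)): β-rule — branch into ¬(C ∨ D)  //  (B → C).
          branch 2.2.1 (add ¬(C ∨ D)):
            ¬(C ∨ D): α-rule — add ¬C, ¬D.
            ○ open, literals {C=0, D=0}.
          branch 2.2.2 (add (B → C)):
            (B → C): β-rule — branch into ¬B  //  C.
              branch 2.2.2.1 (add ¬B):
                ○ open, literals {B=0}.
              branch 2.2.2.2 (add C):
                ○ open, literals {C=1}.
1 branch closed, 4 open.
Each open branch fixes some atoms; the unmentioned ones are free. Counting distinct full assignments: branch {B=0} (A, C, D) contributes 8 new; branch {C=0, D=0} (A, B) contributes 2 new; branch {B=0} (A, C, D) contributes 0 new; branch {C=1} (A, B, D) contributes 4 new. Total: 14.

14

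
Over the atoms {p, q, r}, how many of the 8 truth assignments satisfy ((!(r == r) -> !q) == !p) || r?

Initial set: {(((!(r == r) -> !q) == !p) || r)}.
(((!(r == r) -> !q) == !p) || r): β-rule — branch into ((!(r == r) -> !q) == !p)  //  r.
  branch 1 (add ((!(r == r) -> !q) == !p)):
    ((!(r == r) -> !q) == !p): β-rule — branch into (!(r == r) -> !q), !p  //  !(!(r == r) -> !q), !!p.
      branch 1.1 (add (!(r == r) -> !q), !p):
        (!(r == r) -> !q): β-rule — branch into !!(r == r)  //  !q.
          branch 1.1.1 (add !!(r == r)):
            !!(r == r): β-rule — branch into r, r  //  !r, !r.
              branch 1.1.1.1 (add r, r):
                ○ open, literals {p=0, r=1}.
              branch 1.1.1.2 (add !r, !r):
                ○ open, literals {p=0, r=0}.
          branch 1.1.2 (add !q):
            ○ open, literals {p=0, q=0}.
      branch 1.2 (add !(!(r == r) -> !q), !!p):
        !(!(r == r) -> !q): α-rule — add !(r == r), !!q.
        !(r == r): β-rule — branch into r, !r  //  !r, r.
          branch 1.2.1 (add r, !r):
            × closes — contains both r and !r.
          branch 1.2.2 (add !r, r):
            × closes — contains both r and !r.
  branch 2 (add r):
    ○ open, literals {r=1}.
2 branches closed, 4 open.
Each open branch fixes some atoms; the unmentioned ones are free. Counting distinct full assignments: branch {p=0, r=1} (q) contributes 2 new; branch {p=0, r=0} (q) contributes 2 new; branch {p=0, q=0} (r) contributes 0 new; branch {r=1} (p, q) contributes 2 new. Total: 6.

6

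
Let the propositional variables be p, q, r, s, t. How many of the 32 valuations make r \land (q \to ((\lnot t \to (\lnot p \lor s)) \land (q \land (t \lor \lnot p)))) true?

14

Initial set: {T (r \land (q \to ((\lnot t \to (\lnot p \lor s)) \land (q \land (t \lor \lnot p)))))}.
T (r \land (q \to ((\lnot t \to (\lnot p \lor s)) \land (q \land (t \lor \lnot p))))): α-rule — add T r, T (q \to ((\lnot t \to (\lnot p \lor s)) \land (q \land (t \lor \lnot p)))).
T (q \to ((\lnot t \to (\lnot p \lor s)) \land (q \land (t \lor \lnot p)))): β-rule — branch into F q  //  T ((\lnot t \to (\lnot p \lor s)) \land (q \land (t \lor \lnot p))).
  branch 1 (add F q):
    ○ open, literals {q=F, r=T}.
  branch 2 (add T ((\lnot t \to (\lnot p \lor s)) \land (q \land (t \lor \lnot p)))):
    T ((\lnot t \to (\lnot p \lor s)) \land (q \land (t \lor \lnot p))): α-rule — add T (\lnot t \to (\lnot p \lor s)), T (q \land (t \lor \lnot p)).
    T (q \land (t \lor \lnot p)): α-rule — add T q, T (t \lor \lnot p).
    T (\lnot t \to (\lnot p \lor s)): β-rule — branch into F \lnot t  //  T (\lnot p \lor s).
      branch 2.1 (add F \lnot t):
        T (t \lor \lnot p): β-rule — branch into T t  //  T \lnot p.
          branch 2.1.1 (add T t):
            ○ open, literals {q=T, r=T, t=T}.
          branch 2.1.2 (add T \lnot p):
            ○ open, literals {p=F, q=T, r=T, t=T}.
      branch 2.2 (add T (\lnot p \lor s)):
        T (t \lor \lnot p): β-rule — branch into T t  //  T \lnot p.
          branch 2.2.1 (add T t):
            T (\lnot p \lor s): β-rule — branch into T \lnot p  //  T s.
              branch 2.2.1.1 (add T \lnot p):
                ○ open, literals {p=F, q=T, r=T, t=T}.
              branch 2.2.1.2 (add T s):
                ○ open, literals {q=T, r=T, s=T, t=T}.
          branch 2.2.2 (add T \lnot p):
            T (\lnot p \lor s): β-rule — branch into T \lnot p  //  T s.
              branch 2.2.2.1 (add T \lnot p):
                ○ open, literals {p=F, q=T, r=T}.
              branch 2.2.2.2 (add T s):
                ○ open, literals {p=F, q=T, r=T, s=T}.
0 branches closed, 7 open.
Each open branch fixes some atoms; the unmentioned ones are free. Counting distinct full assignments: branch {q=F, r=T} (p, s, t) contributes 8 new; branch {q=T, r=T, t=T} (p, s) contributes 4 new; branch {p=F, q=T, r=T, t=T} (s) contributes 0 new; branch {p=F, q=T, r=T, t=T} (s) contributes 0 new; branch {q=T, r=T, s=T, t=T} (p) contributes 0 new; branch {p=F, q=T, r=T} (s, t) contributes 2 new; branch {p=F, q=T, r=T, s=T} (t) contributes 0 new. Total: 14.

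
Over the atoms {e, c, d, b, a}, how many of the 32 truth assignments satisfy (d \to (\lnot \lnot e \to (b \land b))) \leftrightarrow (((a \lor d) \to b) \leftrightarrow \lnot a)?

20

Initial set: {((d \to (\lnot \lnot e \to (b \land b))) \leftrightarrow (((a \lor d) \to b) \leftrightarrow \lnot a))}.
((d \to (\lnot \lnot e \to (b \land b))) \leftrightarrow (((a \lor d) \to b) \leftrightarrow \lnot a)): β-rule — branch into (d \to (\lnot \lnot e \to (b \land b))), (((a \lor d) \to b) \leftrightarrow \lnot a)  //  \lnot (d \to (\lnot \lnot e \to (b \land b))), \lnot (((a \lor d) \to b) \leftrightarrow \lnot a).
  branch 1 (add (d \to (\lnot \lnot e \to (b \land b))), (((a \lor d) \to b) \leftrightarrow \lnot a)):
    (d \to (\lnot \lnot e \to (b \land b))): β-rule — branch into \lnot d  //  (\lnot \lnot e \to (b \land b)).
      branch 1.1 (add \lnot d):
        (((a \lor d) \to b) \leftrightarrow \lnot a): β-rule — branch into ((a \lor d) \to b), \lnot a  //  \lnot ((a \lor d) \to b), \lnot \lnot a.
          branch 1.1.1 (add ((a \lor d) \to b), \lnot a):
            ((a \lor d) \to b): β-rule — branch into \lnot (a \lor d)  //  b.
              branch 1.1.1.1 (add \lnot (a \lor d)):
                \lnot (a \lor d): α-rule — add \lnot a, \lnot d.
                ○ open, literals {a=false, d=false}.
              branch 1.1.1.2 (add b):
                ○ open, literals {a=false, b=true, d=false}.
          branch 1.1.2 (add \lnot ((a \lor d) \to b), \lnot \lnot a):
            \lnot ((a \lor d) \to b): α-rule — add (a \lor d), \lnot b.
            (a \lor d): β-rule — branch into a  //  d.
              branch 1.1.2.1 (add a):
                ○ open, literals {a=true, b=false, d=false}.
              branch 1.1.2.2 (add d):
                × closes — contains both d and \lnot d.
      branch 1.2 (add (\lnot \lnot e \to (b \land b))):
        (((a \lor d) \to b) \leftrightarrow \lnot a): β-rule — branch into ((a \lor d) \to b), \lnot a  //  \lnot ((a \lor d) \to b), \lnot \lnot a.
          branch 1.2.1 (add ((a \lor d) \to b), \lnot a):
            (\lnot \lnot e \to (b \land b)): β-rule — branch into \lnot \lnot \lnot e  //  (b \land b).
              branch 1.2.1.1 (add \lnot \lnot \lnot e):
                \lnot \lnot \lnot e: drop double negation, giving \lnot e.
                ((a \lor d) \to b): β-rule — branch into \lnot (a \lor d)  //  b.
                  branch 1.2.1.1.1 (add \lnot (a \lor d)):
                    \lnot (a \lor d): α-rule — add \lnot a, \lnot d.
                    ○ open, literals {a=false, d=false, e=false}.
                  branch 1.2.1.1.2 (add b):
                    ○ open, literals {a=false, b=true, e=false}.
              branch 1.2.1.2 (add (b \land b)):
                (b \land b): α-rule — add b, b.
                ((a \lor d) \to b): β-rule — branch into \lnot (a \lor d)  //  b.
                  branch 1.2.1.2.1 (add \lnot (a \lor d)):
                    \lnot (a \lor d): α-rule — add \lnot a, \lnot d.
                    ○ open, literals {a=false, b=true, d=false}.
                  branch 1.2.1.2.2 (add b):
                    ○ open, literals {a=false, b=true}.
          branch 1.2.2 (add \lnot ((a \lor d) \to b), \lnot \lnot a):
            \lnot ((a \lor d) \to b): α-rule — add (a \lor d), \lnot b.
            (\lnot \lnot e \to (b \land b)): β-rule — branch into \lnot \lnot \lnot e  //  (b \land b).
              branch 1.2.2.1 (add \lnot \lnot \lnot e):
                \lnot \lnot \lnot e: drop double negation, giving \lnot e.
                (a \lor d): β-rule — branch into a  //  d.
                  branch 1.2.2.1.1 (add a):
                    ○ open, literals {a=true, b=false, e=false}.
                  branch 1.2.2.1.2 (add d):
                    ○ open, literals {a=true, b=false, d=true, e=false}.
              branch 1.2.2.2 (add (b \land b)):
                (b \land b): α-rule — add b, b.
                × closes — contains both b and \lnot b.
  branch 2 (add \lnot (d \to (\lnot \lnot e \to (b \land b))), \lnot (((a \lor d) \to b) \leftrightarrow \lnot a)):
    \lnot (d \to (\lnot \lnot e \to (b \land b))): α-rule — add d, \lnot (\lnot \lnot e \to (b \land b)).
    \lnot (\lnot \lnot e \to (b \land b)): α-rule — add \lnot \lnot e, \lnot (b \land b).
    \lnot \lnot e: drop double negation, giving e.
    \lnot (((a \lor d) \to b) \leftrightarrow \lnot a): β-rule — branch into ((a \lor d) \to b), \lnot \lnot a  //  \lnot ((a \lor d) \to b), \lnot a.
      branch 2.1 (add ((a \lor d) \to b), \lnot \lnot a):
        \lnot (b \land b): β-rule — branch into \lnot b  //  \lnot b.
          branch 2.1.1 (add \lnot b):
            ((a \lor d) \to b): β-rule — branch into \lnot (a \lor d)  //  b.
              branch 2.1.1.1 (add \lnot (a \lor d)):
                \lnot (a \lor d): α-rule — add \lnot a, \lnot d.
                × closes — contains both a and \lnot a.
              branch 2.1.1.2 (add b):
                × closes — contains both b and \lnot b.
          branch 2.1.2 (add \lnot b):
            ((a \lor d) \to b): β-rule — branch into \lnot (a \lor d)  //  b.
              branch 2.1.2.1 (add \lnot (a \lor d)):
                \lnot (a \lor d): α-rule — add \lnot a, \lnot d.
                × closes — contains both a and \lnot a.
              branch 2.1.2.2 (add b):
                × closes — contains both b and \lnot b.
      branch 2.2 (add \lnot ((a \lor d) \to b), \lnot a):
        \lnot ((a \lor d) \to b): α-rule — add (a \lor d), \lnot b.
        \lnot (b \land b): β-rule — branch into \lnot b  //  \lnot b.
          branch 2.2.1 (add \lnot b):
            (a \lor d): β-rule — branch into a  //  d.
              branch 2.2.1.1 (add a):
                × closes — contains both a and \lnot a.
              branch 2.2.1.2 (add d):
                ○ open, literals {a=false, b=false, d=true, e=true}.
          branch 2.2.2 (add \lnot b):
            (a \lor d): β-rule — branch into a  //  d.
              branch 2.2.2.1 (add a):
                × closes — contains both a and \lnot a.
              branch 2.2.2.2 (add d):
                ○ open, literals {a=false, b=false, d=true, e=true}.
8 branches closed, 11 open.
Each open branch fixes some atoms; the unmentioned ones are free. Counting distinct full assignments: branch {a=false, d=false} (e, c, b) contributes 8 new; branch {a=false, b=true, d=false} (e, c) contributes 0 new; branch {a=true, b=false, d=false} (e, c) contributes 4 new; branch {a=false, d=false, e=false} (c, b) contributes 0 new; branch {a=false, b=true, e=false} (c, d) contributes 2 new; branch {a=false, b=true, d=false} (e, c) contributes 0 new; branch {a=false, b=true} (e, c, d) contributes 2 new; branch {a=true, b=false, e=false} (c, d) contributes 2 new; branch {a=true, b=false, d=true, e=false} (c) contributes 0 new; branch {a=false, b=false, d=true, e=true} (c) contributes 2 new; branch {a=false, b=false, d=true, e=true} (c) contributes 0 new. Total: 20.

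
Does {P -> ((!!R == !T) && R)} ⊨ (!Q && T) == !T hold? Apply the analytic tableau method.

Initial set: {(P -> ((!!R == !T) && R)); !((!Q && T) == !T)}.
(P -> ((!!R == !T) && R)): β-rule — branch into !P  //  ((!!R == !T) && R).
  branch 1 (add !P):
    !((!Q && T) == !T): β-rule — branch into (!Q && T), !!T  //  !(!Q && T), !T.
      branch 1.1 (add (!Q && T), !!T):
        (!Q && T): α-rule — add !Q, T.
        ○ open, literals {P=0, Q=0, T=1}.
      branch 1.2 (add !(!Q && T), !T):
        !(!Q && T): β-rule — branch into !!Q  //  !T.
          branch 1.2.1 (add !!Q):
            ○ open, literals {P=0, Q=1, T=0}.
          branch 1.2.2 (add !T):
            ○ open, literals {P=0, T=0}.
  branch 2 (add ((!!R == !T) && R)):
    ((!!R == !T) && R): α-rule — add (!!R == !T), R.
    !((!Q && T) == !T): β-rule — branch into (!Q && T), !!T  //  !(!Q && T), !T.
      branch 2.1 (add (!Q && T), !!T):
        (!Q && T): α-rule — add !Q, T.
        (!!R == !T): β-rule — branch into !!R, !T  //  !!!R, !!T.
          branch 2.1.1 (add !!R, !T):
            × closes — contains both T and !T.
          branch 2.1.2 (add !!!R, !!T):
            !!!R: drop double negation, giving !R.
            × closes — contains both R and !R.
      branch 2.2 (add !(!Q && T), !T):
        (!!R == !T): β-rule — branch into !!R, !T  //  !!!R, !!T.
          branch 2.2.1 (add !!R, !T):
            !!R: drop double negation, giving R.
            !(!Q && T): β-rule — branch into !!Q  //  !T.
              branch 2.2.1.1 (add !!Q):
                ○ open, literals {Q=1, R=1, T=0}.
              branch 2.2.1.2 (add !T):
                ○ open, literals {R=1, T=0}.
          branch 2.2.2 (add !!!R, !!T):
            × closes — contains both T and !T.
3 branches closed, 5 open.
An open branch gives a countermodel: P=0, Q=0, T=1 (unmentioned atoms arbitrary); the premises hold there but the conclusion fails.

No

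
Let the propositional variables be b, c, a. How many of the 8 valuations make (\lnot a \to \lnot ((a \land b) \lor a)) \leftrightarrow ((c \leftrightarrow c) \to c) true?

Initial set: {T ((\lnot a \to \lnot ((a \land b) \lor a)) \leftrightarrow ((c \leftrightarrow c) \to c))}.
T ((\lnot a \to \lnot ((a \land b) \lor a)) \leftrightarrow ((c \leftrightarrow c) \to c)): β-rule — branch into T (\lnot a \to \lnot ((a \land b) \lor a)), T ((c \leftrightarrow c) \to c)  //  F (\lnot a \to \lnot ((a \land b) \lor a)), F ((c \leftrightarrow c) \to c).
  branch 1 (add T (\lnot a \to \lnot ((a \land b) \lor a)), T ((c \leftrightarrow c) \to c)):
    T (\lnot a \to \lnot ((a \land b) \lor a)): β-rule — branch into F \lnot a  //  T \lnot ((a \land b) \lor a).
      branch 1.1 (add F \lnot a):
        T ((c \leftrightarrow c) \to c): β-rule — branch into F (c \leftrightarrow c)  //  T c.
          branch 1.1.1 (add F (c \leftrightarrow c)):
            F (c \leftrightarrow c): β-rule — branch into T c, F c  //  F c, T c.
              branch 1.1.1.1 (add T c, F c):
                × closes — contains both c and \lnot c.
              branch 1.1.1.2 (add F c, T c):
                × closes — contains both c and \lnot c.
          branch 1.1.2 (add T c):
            ○ open, literals {a=true, c=true}.
      branch 1.2 (add T \lnot ((a \land b) \lor a)):
        T \lnot ((a \land b) \lor a): α-rule — add F (a \land b), F a.
        T ((c \leftrightarrow c) \to c): β-rule — branch into F (c \leftrightarrow c)  //  T c.
          branch 1.2.1 (add F (c \leftrightarrow c)):
            F (a \land b): β-rule — branch into F a  //  F b.
              branch 1.2.1.1 (add F a):
                F (c \leftrightarrow c): β-rule — branch into T c, F c  //  F c, T c.
                  branch 1.2.1.1.1 (add T c, F c):
                    × closes — contains both c and \lnot c.
                  branch 1.2.1.1.2 (add F c, T c):
                    × closes — contains both c and \lnot c.
              branch 1.2.1.2 (add F b):
                F (c \leftrightarrow c): β-rule — branch into T c, F c  //  F c, T c.
                  branch 1.2.1.2.1 (add T c, F c):
                    × closes — contains both c and \lnot c.
                  branch 1.2.1.2.2 (add F c, T c):
                    × closes — contains both c and \lnot c.
          branch 1.2.2 (add T c):
            F (a \land b): β-rule — branch into F a  //  F b.
              branch 1.2.2.1 (add F a):
                ○ open, literals {a=false, c=true}.
              branch 1.2.2.2 (add F b):
                ○ open, literals {a=false, b=false, c=true}.
  branch 2 (add F (\lnot a \to \lnot ((a \land b) \lor a)), F ((c \leftrightarrow c) \to c)):
    F (\lnot a \to \lnot ((a \land b) \lor a)): α-rule — add T \lnot a, F \lnot ((a \land b) \lor a).
    F ((c \leftrightarrow c) \to c): α-rule — add T (c \leftrightarrow c), F c.
    F \lnot ((a \land b) \lor a): β-rule — branch into T (a \land b)  //  T a.
      branch 2.1 (add T (a \land b)):
        T (a \land b): α-rule — add T a, T b.
        × closes — contains both a and \lnot a.
      branch 2.2 (add T a):
        × closes — contains both a and \lnot a.
8 branches closed, 3 open.
Each open branch fixes some atoms; the unmentioned ones are free. Counting distinct full assignments: branch {a=true, c=true} (b) contributes 2 new; branch {a=false, c=true} (b) contributes 2 new; branch {a=false, b=false, c=true} (none free) contributes 0 new. Total: 4.

4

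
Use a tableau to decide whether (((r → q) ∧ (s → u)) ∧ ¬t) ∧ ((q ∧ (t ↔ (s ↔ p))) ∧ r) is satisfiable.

Initial set: {T ((((r → q) ∧ (s → u)) ∧ ¬t) ∧ ((q ∧ (t ↔ (s ↔ p))) ∧ r))}.
T ((((r → q) ∧ (s → u)) ∧ ¬t) ∧ ((q ∧ (t ↔ (s ↔ p))) ∧ r)): α-rule — add T (((r → q) ∧ (s → u)) ∧ ¬t), T ((q ∧ (t ↔ (s ↔ p))) ∧ r).
T (((r → q) ∧ (s → u)) ∧ ¬t): α-rule — add T ((r → q) ∧ (s → u)), T ¬t.
T ((q ∧ (t ↔ (s ↔ p))) ∧ r): α-rule — add T (q ∧ (t ↔ (s ↔ p))), T r.
T ((r → q) ∧ (s → u)): α-rule — add T (r → q), T (s → u).
T (q ∧ (t ↔ (s ↔ p))): α-rule — add T q, T (t ↔ (s ↔ p)).
T (r → q): β-rule — branch into F r  //  T q.
  branch 1 (add F r):
    × closes — contains both r and ¬r.
  branch 2 (add T q):
    T (s → u): β-rule — branch into F s  //  T u.
      branch 2.1 (add F s):
        T (t ↔ (s ↔ p)): β-rule — branch into T t, T (s ↔ p)  //  F t, F (s ↔ p).
          branch 2.1.1 (add T t, T (s ↔ p)):
            × closes — contains both t and ¬t.
          branch 2.1.2 (add F t, F (s ↔ p)):
            F (s ↔ p): β-rule — branch into T s, F p  //  F s, T p.
              branch 2.1.2.1 (add T s, F p):
                × closes — contains both s and ¬s.
              branch 2.1.2.2 (add F s, T p):
                ○ open, literals {p=T, q=T, r=T, s=F, t=F}.
      branch 2.2 (add T u):
        T (t ↔ (s ↔ p)): β-rule — branch into T t, T (s ↔ p)  //  F t, F (s ↔ p).
          branch 2.2.1 (add T t, T (s ↔ p)):
            × closes — contains both t and ¬t.
          branch 2.2.2 (add F t, F (s ↔ p)):
            F (s ↔ p): β-rule — branch into T s, F p  //  F s, T p.
              branch 2.2.2.1 (add T s, F p):
                ○ open, literals {p=F, q=T, r=T, s=T, t=F, u=T}.
              branch 2.2.2.2 (add F s, T p):
                ○ open, literals {p=T, q=T, r=T, s=F, t=F, u=T}.
4 branches closed, 3 open.
An open branch gives a satisfying assignment: p=T, q=T, r=T, s=F, t=F.

Satisfiable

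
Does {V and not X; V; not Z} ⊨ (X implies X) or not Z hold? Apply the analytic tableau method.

Yes

Initial set: {(V and not X); V; not Z; not ((X implies X) or not Z)}.
(V and not X): α-rule — add V, not X.
not ((X implies X) or not Z): α-rule — add not (X implies X), not not Z.
× closes — contains both Z and not Z.
All 1 branch closes.
Every branch closed, so the premises entail the conclusion.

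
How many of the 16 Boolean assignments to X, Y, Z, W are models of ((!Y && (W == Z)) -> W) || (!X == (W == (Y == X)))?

Initial set: {(((!Y && (W == Z)) -> W) || (!X == (W == (Y == X))))}.
(((!Y && (W == Z)) -> W) || (!X == (W == (Y == X)))): β-rule — branch into ((!Y && (W == Z)) -> W)  //  (!X == (W == (Y == X))).
  branch 1 (add ((!Y && (W == Z)) -> W)):
    ((!Y && (W == Z)) -> W): β-rule — branch into !(!Y && (W == Z))  //  W.
      branch 1.1 (add !(!Y && (W == Z))):
        !(!Y && (W == Z)): β-rule — branch into !!Y  //  !(W == Z).
          branch 1.1.1 (add !!Y):
            ○ open, literals {Y=T}.
          branch 1.1.2 (add !(W == Z)):
            !(W == Z): β-rule — branch into W, !Z  //  !W, Z.
              branch 1.1.2.1 (add W, !Z):
                ○ open, literals {W=T, Z=F}.
              branch 1.1.2.2 (add !W, Z):
                ○ open, literals {W=F, Z=T}.
      branch 1.2 (add W):
        ○ open, literals {W=T}.
  branch 2 (add (!X == (W == (Y == X)))):
    (!X == (W == (Y == X))): β-rule — branch into !X, (W == (Y == X))  //  !!X, !(W == (Y == X)).
      branch 2.1 (add !X, (W == (Y == X))):
        (W == (Y == X)): β-rule — branch into W, (Y == X)  //  !W, !(Y == X).
          branch 2.1.1 (add W, (Y == X)):
            (Y == X): β-rule — branch into Y, X  //  !Y, !X.
              branch 2.1.1.1 (add Y, X):
                × closes — contains both X and !X.
              branch 2.1.1.2 (add !Y, !X):
                ○ open, literals {W=T, X=F, Y=F}.
          branch 2.1.2 (add !W, !(Y == X)):
            !(Y == X): β-rule — branch into Y, !X  //  !Y, X.
              branch 2.1.2.1 (add Y, !X):
                ○ open, literals {W=F, X=F, Y=T}.
              branch 2.1.2.2 (add !Y, X):
                × closes — contains both X and !X.
      branch 2.2 (add !!X, !(W == (Y == X))):
        !(W == (Y == X)): β-rule — branch into W, !(Y == X)  //  !W, (Y == X).
          branch 2.2.1 (add W, !(Y == X)):
            !(Y == X): β-rule — branch into Y, !X  //  !Y, X.
              branch 2.2.1.1 (add Y, !X):
                × closes — contains both X and !X.
              branch 2.2.1.2 (add !Y, X):
                ○ open, literals {W=T, X=T, Y=F}.
          branch 2.2.2 (add !W, (Y == X)):
            (Y == X): β-rule — branch into Y, X  //  !Y, !X.
              branch 2.2.2.1 (add Y, X):
                ○ open, literals {W=F, X=T, Y=T}.
              branch 2.2.2.2 (add !Y, !X):
                × closes — contains both X and !X.
4 branches closed, 8 open.
Each open branch fixes some atoms; the unmentioned ones are free. Counting distinct full assignments: branch {Y=T} (X, Z, W) contributes 8 new; branch {W=T, Z=F} (X, Y) contributes 2 new; branch {W=F, Z=T} (X, Y) contributes 2 new; branch {W=T} (X, Y, Z) contributes 2 new; branch {W=T, X=F, Y=F} (Z) contributes 0 new; branch {W=F, X=F, Y=T} (Z) contributes 0 new; branch {W=T, X=T, Y=F} (Z) contributes 0 new; branch {W=F, X=T, Y=T} (Z) contributes 0 new. Total: 14.

14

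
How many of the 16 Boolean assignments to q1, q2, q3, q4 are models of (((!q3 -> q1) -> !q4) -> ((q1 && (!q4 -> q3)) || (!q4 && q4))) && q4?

6

Initial set: {((((!q3 -> q1) -> !q4) -> ((q1 && (!q4 -> q3)) || (!q4 && q4))) && q4)}.
((((!q3 -> q1) -> !q4) -> ((q1 && (!q4 -> q3)) || (!q4 && q4))) && q4): α-rule — add (((!q3 -> q1) -> !q4) -> ((q1 && (!q4 -> q3)) || (!q4 && q4))), q4.
(((!q3 -> q1) -> !q4) -> ((q1 && (!q4 -> q3)) || (!q4 && q4))): β-rule — branch into !((!q3 -> q1) -> !q4)  //  ((q1 && (!q4 -> q3)) || (!q4 && q4)).
  branch 1 (add !((!q3 -> q1) -> !q4)):
    !((!q3 -> q1) -> !q4): α-rule — add (!q3 -> q1), !!q4.
    (!q3 -> q1): β-rule — branch into !!q3  //  q1.
      branch 1.1 (add !!q3):
        ○ open, literals {q3=1, q4=1}.
      branch 1.2 (add q1):
        ○ open, literals {q1=1, q4=1}.
  branch 2 (add ((q1 && (!q4 -> q3)) || (!q4 && q4))):
    ((q1 && (!q4 -> q3)) || (!q4 && q4)): β-rule — branch into (q1 && (!q4 -> q3))  //  (!q4 && q4).
      branch 2.1 (add (q1 && (!q4 -> q3))):
        (q1 && (!q4 -> q3)): α-rule — add q1, (!q4 -> q3).
        (!q4 -> q3): β-rule — branch into !!q4  //  q3.
          branch 2.1.1 (add !!q4):
            ○ open, literals {q1=1, q4=1}.
          branch 2.1.2 (add q3):
            ○ open, literals {q1=1, q3=1, q4=1}.
      branch 2.2 (add (!q4 && q4)):
        (!q4 && q4): α-rule — add !q4, q4.
        × closes — contains both q4 and !q4.
1 branch closed, 4 open.
Each open branch fixes some atoms; the unmentioned ones are free. Counting distinct full assignments: branch {q3=1, q4=1} (q1, q2) contributes 4 new; branch {q1=1, q4=1} (q2, q3) contributes 2 new; branch {q1=1, q4=1} (q2, q3) contributes 0 new; branch {q1=1, q3=1, q4=1} (q2) contributes 0 new. Total: 6.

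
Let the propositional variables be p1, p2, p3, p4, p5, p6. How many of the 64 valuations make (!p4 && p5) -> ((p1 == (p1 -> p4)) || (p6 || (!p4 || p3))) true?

64

Initial set: {((!p4 && p5) -> ((p1 == (p1 -> p4)) || (p6 || (!p4 || p3))))}.
((!p4 && p5) -> ((p1 == (p1 -> p4)) || (p6 || (!p4 || p3)))): β-rule — branch into !(!p4 && p5)  //  ((p1 == (p1 -> p4)) || (p6 || (!p4 || p3))).
  branch 1 (add !(!p4 && p5)):
    !(!p4 && p5): β-rule — branch into !!p4  //  !p5.
      branch 1.1 (add !!p4):
        ○ open, literals {p4=T}.
      branch 1.2 (add !p5):
        ○ open, literals {p5=F}.
  branch 2 (add ((p1 == (p1 -> p4)) || (p6 || (!p4 || p3)))):
    ((p1 == (p1 -> p4)) || (p6 || (!p4 || p3))): β-rule — branch into (p1 == (p1 -> p4))  //  (p6 || (!p4 || p3)).
      branch 2.1 (add (p1 == (p1 -> p4))):
        (p1 == (p1 -> p4)): β-rule — branch into p1, (p1 -> p4)  //  !p1, !(p1 -> p4).
          branch 2.1.1 (add p1, (p1 -> p4)):
            (p1 -> p4): β-rule — branch into !p1  //  p4.
              branch 2.1.1.1 (add !p1):
                × closes — contains both p1 and !p1.
              branch 2.1.1.2 (add p4):
                ○ open, literals {p1=T, p4=T}.
          branch 2.1.2 (add !p1, !(p1 -> p4)):
            !(p1 -> p4): α-rule — add p1, !p4.
            × closes — contains both p1 and !p1.
      branch 2.2 (add (p6 || (!p4 || p3))):
        (p6 || (!p4 || p3)): β-rule — branch into p6  //  (!p4 || p3).
          branch 2.2.1 (add p6):
            ○ open, literals {p6=T}.
          branch 2.2.2 (add (!p4 || p3)):
            (!p4 || p3): β-rule — branch into !p4  //  p3.
              branch 2.2.2.1 (add !p4):
                ○ open, literals {p4=F}.
              branch 2.2.2.2 (add p3):
                ○ open, literals {p3=T}.
2 branches closed, 6 open.
Each open branch fixes some atoms; the unmentioned ones are free. Counting distinct full assignments: branch {p4=T} (p1, p2, p3, p5, p6) contributes 32 new; branch {p5=F} (p1, p2, p3, p4, p6) contributes 16 new; branch {p1=T, p4=T} (p2, p3, p5, p6) contributes 0 new; branch {p6=T} (p1, p2, p3, p4, p5) contributes 8 new; branch {p4=F} (p1, p2, p3, p5, p6) contributes 8 new; branch {p3=T} (p1, p2, p4, p5, p6) contributes 0 new. Total: 64.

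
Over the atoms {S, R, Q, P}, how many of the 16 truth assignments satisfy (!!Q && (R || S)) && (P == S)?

Initial set: {((!!Q && (R || S)) && (P == S))}.
((!!Q && (R || S)) && (P == S)): α-rule — add (!!Q && (R || S)), (P == S).
(!!Q && (R || S)): α-rule — add !!Q, (R || S).
!!Q: drop double negation, giving Q.
(P == S): β-rule — branch into P, S  //  !P, !S.
  branch 1 (add P, S):
    (R || S): β-rule — branch into R  //  S.
      branch 1.1 (add R):
        ○ open, literals {P=T, Q=T, R=T, S=T}.
      branch 1.2 (add S):
        ○ open, literals {P=T, Q=T, S=T}.
  branch 2 (add !P, !S):
    (R || S): β-rule — branch into R  //  S.
      branch 2.1 (add R):
        ○ open, literals {P=F, Q=T, R=T, S=F}.
      branch 2.2 (add S):
        × closes — contains both S and !S.
1 branch closed, 3 open.
Each open branch fixes some atoms; the unmentioned ones are free. Counting distinct full assignments: branch {P=T, Q=T, R=T, S=T} (none free) contributes 1 new; branch {P=T, Q=T, S=T} (R) contributes 1 new; branch {P=F, Q=T, R=T, S=F} (none free) contributes 1 new. Total: 3.

3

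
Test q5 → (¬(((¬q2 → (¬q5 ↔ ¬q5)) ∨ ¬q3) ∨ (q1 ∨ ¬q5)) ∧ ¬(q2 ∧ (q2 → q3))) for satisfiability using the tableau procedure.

Satisfiable

Initial set: {T (q5 → (¬(((¬q2 → (¬q5 ↔ ¬q5)) ∨ ¬q3) ∨ (q1 ∨ ¬q5)) ∧ ¬(q2 ∧ (q2 → q3))))}.
T (q5 → (¬(((¬q2 → (¬q5 ↔ ¬q5)) ∨ ¬q3) ∨ (q1 ∨ ¬q5)) ∧ ¬(q2 ∧ (q2 → q3)))): β-rule — branch into F q5  //  T (¬(((¬q2 → (¬q5 ↔ ¬q5)) ∨ ¬q3) ∨ (q1 ∨ ¬q5)) ∧ ¬(q2 ∧ (q2 → q3))).
  branch 1 (add F q5):
    ○ open, literals {q5=F}.
  branch 2 (add T (¬(((¬q2 → (¬q5 ↔ ¬q5)) ∨ ¬q3) ∨ (q1 ∨ ¬q5)) ∧ ¬(q2 ∧ (q2 → q3)))):
    T (¬(((¬q2 → (¬q5 ↔ ¬q5)) ∨ ¬q3) ∨ (q1 ∨ ¬q5)) ∧ ¬(q2 ∧ (q2 → q3))): α-rule — add T ¬(((¬q2 → (¬q5 ↔ ¬q5)) ∨ ¬q3) ∨ (q1 ∨ ¬q5)), T ¬(q2 ∧ (q2 → q3)).
    T ¬(((¬q2 → (¬q5 ↔ ¬q5)) ∨ ¬q3) ∨ (q1 ∨ ¬q5)): α-rule — add F ((¬q2 → (¬q5 ↔ ¬q5)) ∨ ¬q3), F (q1 ∨ ¬q5).
    F ((¬q2 → (¬q5 ↔ ¬q5)) ∨ ¬q3): α-rule — add F (¬q2 → (¬q5 ↔ ¬q5)), F ¬q3.
    F (q1 ∨ ¬q5): α-rule — add F q1, F ¬q5.
    F (¬q2 → (¬q5 ↔ ¬q5)): α-rule — add T ¬q2, F (¬q5 ↔ ¬q5).
    T ¬(q2 ∧ (q2 → q3)): β-rule — branch into F q2  //  F (q2 → q3).
      branch 2.1 (add F q2):
        F (¬q5 ↔ ¬q5): β-rule — branch into T ¬q5, F ¬q5  //  F ¬q5, T ¬q5.
          branch 2.1.1 (add T ¬q5, F ¬q5):
            × closes — contains both q5 and ¬q5.
          branch 2.1.2 (add F ¬q5, T ¬q5):
            × closes — contains both q5 and ¬q5.
      branch 2.2 (add F (q2 → q3)):
        F (q2 → q3): α-rule — add T q2, F q3.
        × closes — contains both q2 and ¬q2.
3 branches closed, 1 open.
An open branch gives a satisfying assignment: q5=F.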